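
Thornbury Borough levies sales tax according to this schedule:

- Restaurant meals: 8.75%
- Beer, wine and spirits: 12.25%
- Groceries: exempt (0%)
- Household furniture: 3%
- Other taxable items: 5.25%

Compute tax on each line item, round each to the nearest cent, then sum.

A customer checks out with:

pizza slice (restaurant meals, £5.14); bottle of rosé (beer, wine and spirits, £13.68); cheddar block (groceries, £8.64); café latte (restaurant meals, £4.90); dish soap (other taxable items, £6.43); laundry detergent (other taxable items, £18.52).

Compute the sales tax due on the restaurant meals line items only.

£0.88

Pizza slice £5.14: restaurant meals → 8.75% → £0.45
Café latte £4.90: restaurant meals → 8.75% → £0.43
Tax on restaurant meals = £0.45 + £0.43 = £0.88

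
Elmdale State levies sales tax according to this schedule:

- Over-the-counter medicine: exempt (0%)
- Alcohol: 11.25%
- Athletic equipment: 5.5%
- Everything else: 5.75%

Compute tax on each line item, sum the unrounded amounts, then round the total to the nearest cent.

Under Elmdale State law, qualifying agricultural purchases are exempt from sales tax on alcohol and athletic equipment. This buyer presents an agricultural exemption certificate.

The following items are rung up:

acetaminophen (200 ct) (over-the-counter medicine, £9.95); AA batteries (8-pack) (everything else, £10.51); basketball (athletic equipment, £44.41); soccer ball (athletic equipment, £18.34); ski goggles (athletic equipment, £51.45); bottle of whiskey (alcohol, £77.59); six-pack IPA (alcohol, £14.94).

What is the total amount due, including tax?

Acetaminophen (200 ct) £9.95: over-the-counter medicine → 0% → £0.00
AA batteries (8-pack) £10.51: everything else → 5.75% → £0.604325
Basketball £44.41: athletic equipment, buyer-exempt → 0% → £0.00
Soccer ball £18.34: athletic equipment, buyer-exempt → 0% → £0.00
Ski goggles £51.45: athletic equipment, buyer-exempt → 0% → £0.00
Bottle of whiskey £77.59: alcohol, buyer-exempt → 0% → £0.00
Six-pack IPA £14.94: alcohol, buyer-exempt → 0% → £0.00
Subtotal = £227.19; unrounded tax = £0.604325 → £0.60; total due = £227.79

£227.79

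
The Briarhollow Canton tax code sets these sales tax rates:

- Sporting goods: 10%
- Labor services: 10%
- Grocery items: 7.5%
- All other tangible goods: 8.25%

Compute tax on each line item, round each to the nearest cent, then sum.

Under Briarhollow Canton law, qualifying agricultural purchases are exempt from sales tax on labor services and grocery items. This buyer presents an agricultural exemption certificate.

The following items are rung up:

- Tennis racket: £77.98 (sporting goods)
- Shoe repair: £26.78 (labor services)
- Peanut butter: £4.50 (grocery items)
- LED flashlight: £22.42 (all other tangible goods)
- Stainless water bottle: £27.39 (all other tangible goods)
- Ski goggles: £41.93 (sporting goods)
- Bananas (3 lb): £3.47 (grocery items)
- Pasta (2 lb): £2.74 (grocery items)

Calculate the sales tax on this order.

Tennis racket £77.98: sporting goods → 10% → £7.80
Shoe repair £26.78: labor services, buyer-exempt → 0% → £0.00
Peanut butter £4.50: grocery items, buyer-exempt → 0% → £0.00
LED flashlight £22.42: all other tangible goods → 8.25% → £1.85
Stainless water bottle £27.39: all other tangible goods → 8.25% → £2.26
Ski goggles £41.93: sporting goods → 10% → £4.19
Bananas (3 lb) £3.47: grocery items, buyer-exempt → 0% → £0.00
Pasta (2 lb) £2.74: grocery items, buyer-exempt → 0% → £0.00
Total tax = £7.80 + £1.85 + £2.26 + £4.19 = £16.10

£16.10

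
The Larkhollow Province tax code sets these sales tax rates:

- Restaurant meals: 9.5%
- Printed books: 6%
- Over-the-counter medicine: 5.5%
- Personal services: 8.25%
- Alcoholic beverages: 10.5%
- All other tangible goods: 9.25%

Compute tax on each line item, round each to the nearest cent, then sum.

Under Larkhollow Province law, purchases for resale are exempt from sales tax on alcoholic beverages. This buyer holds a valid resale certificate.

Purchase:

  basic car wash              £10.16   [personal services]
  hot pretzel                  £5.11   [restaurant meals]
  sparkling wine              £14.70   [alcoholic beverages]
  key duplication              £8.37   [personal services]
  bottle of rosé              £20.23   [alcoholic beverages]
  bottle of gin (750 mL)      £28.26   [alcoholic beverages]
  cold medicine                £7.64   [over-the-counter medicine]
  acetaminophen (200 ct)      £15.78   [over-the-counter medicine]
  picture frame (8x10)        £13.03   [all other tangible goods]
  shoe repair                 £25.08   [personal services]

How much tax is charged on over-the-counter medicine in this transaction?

Cold medicine £7.64: over-the-counter medicine → 5.5% → £0.42
Acetaminophen (200 ct) £15.78: over-the-counter medicine → 5.5% → £0.87
Tax on over-the-counter medicine = £0.42 + £0.87 = £1.29

£1.29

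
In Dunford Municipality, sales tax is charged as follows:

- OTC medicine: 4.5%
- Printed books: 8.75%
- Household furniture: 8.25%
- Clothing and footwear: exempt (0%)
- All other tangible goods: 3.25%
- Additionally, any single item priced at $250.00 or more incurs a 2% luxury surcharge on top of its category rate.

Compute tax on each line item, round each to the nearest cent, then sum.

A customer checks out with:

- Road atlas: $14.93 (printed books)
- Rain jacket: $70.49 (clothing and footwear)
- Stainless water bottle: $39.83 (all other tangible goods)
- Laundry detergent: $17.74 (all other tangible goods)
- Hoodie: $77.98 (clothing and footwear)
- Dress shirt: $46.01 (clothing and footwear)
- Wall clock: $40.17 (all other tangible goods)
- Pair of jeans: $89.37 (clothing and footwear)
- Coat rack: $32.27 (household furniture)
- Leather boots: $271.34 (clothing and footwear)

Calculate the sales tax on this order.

Road atlas $14.93: printed books → 8.75% → $1.31
Rain jacket $70.49: clothing and footwear → 0% → $0.00
Stainless water bottle $39.83: all other tangible goods → 3.25% → $1.29
Laundry detergent $17.74: all other tangible goods → 3.25% → $0.58
Hoodie $77.98: clothing and footwear → 0% → $0.00
Dress shirt $46.01: clothing and footwear → 0% → $0.00
Wall clock $40.17: all other tangible goods → 3.25% → $1.31
Pair of jeans $89.37: clothing and footwear → 0% → $0.00
Coat rack $32.27: household furniture → 8.25% → $2.66
Leather boots $271.34: clothing and footwear → 0% + 2% surcharge = 2% → $5.43
Total tax = $1.31 + $1.29 + $0.58 + $1.31 + $2.66 + $5.43 = $12.58

$12.58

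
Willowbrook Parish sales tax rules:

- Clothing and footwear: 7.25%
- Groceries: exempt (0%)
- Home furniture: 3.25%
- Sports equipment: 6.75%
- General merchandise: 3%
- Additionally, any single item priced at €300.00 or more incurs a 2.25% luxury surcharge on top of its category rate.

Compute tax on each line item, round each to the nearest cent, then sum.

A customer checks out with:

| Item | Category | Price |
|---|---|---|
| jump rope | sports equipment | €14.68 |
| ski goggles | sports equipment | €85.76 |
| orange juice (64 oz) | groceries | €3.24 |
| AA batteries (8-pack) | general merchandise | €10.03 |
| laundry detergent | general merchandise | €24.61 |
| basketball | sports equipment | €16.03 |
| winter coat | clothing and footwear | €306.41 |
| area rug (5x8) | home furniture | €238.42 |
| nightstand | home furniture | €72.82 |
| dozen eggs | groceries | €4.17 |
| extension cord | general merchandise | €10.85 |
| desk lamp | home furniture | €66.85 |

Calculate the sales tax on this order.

€50.63

Jump rope €14.68: sports equipment → 6.75% → €0.99
Ski goggles €85.76: sports equipment → 6.75% → €5.79
Orange juice (64 oz) €3.24: groceries → 0% → €0.00
AA batteries (8-pack) €10.03: general merchandise → 3% → €0.30
Laundry detergent €24.61: general merchandise → 3% → €0.74
Basketball €16.03: sports equipment → 6.75% → €1.08
Winter coat €306.41: clothing and footwear → 7.25% + 2.25% surcharge = 9.5% → €29.11
Area rug (5x8) €238.42: home furniture → 3.25% → €7.75
Nightstand €72.82: home furniture → 3.25% → €2.37
Dozen eggs €4.17: groceries → 0% → €0.00
Extension cord €10.85: general merchandise → 3% → €0.33
Desk lamp €66.85: home furniture → 3.25% → €2.17
Total tax = €0.99 + €5.79 + €0.30 + €0.74 + €1.08 + €29.11 + €7.75 + €2.37 + €0.33 + €2.17 = €50.63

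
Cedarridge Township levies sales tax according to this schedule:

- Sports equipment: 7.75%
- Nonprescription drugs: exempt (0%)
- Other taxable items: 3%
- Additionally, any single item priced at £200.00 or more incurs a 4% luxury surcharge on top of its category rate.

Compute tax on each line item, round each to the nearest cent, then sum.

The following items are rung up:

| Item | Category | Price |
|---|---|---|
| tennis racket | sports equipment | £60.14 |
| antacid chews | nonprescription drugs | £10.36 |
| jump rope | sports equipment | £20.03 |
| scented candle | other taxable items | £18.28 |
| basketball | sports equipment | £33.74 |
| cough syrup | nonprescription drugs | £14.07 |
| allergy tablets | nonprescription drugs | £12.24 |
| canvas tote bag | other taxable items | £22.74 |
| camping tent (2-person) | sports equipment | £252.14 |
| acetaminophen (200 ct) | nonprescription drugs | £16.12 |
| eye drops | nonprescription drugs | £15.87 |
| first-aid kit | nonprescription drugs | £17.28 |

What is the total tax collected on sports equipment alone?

Tennis racket £60.14: sports equipment → 7.75% → £4.66
Jump rope £20.03: sports equipment → 7.75% → £1.55
Basketball £33.74: sports equipment → 7.75% → £2.61
Camping tent (2-person) £252.14: sports equipment → 7.75% + 4% surcharge = 11.75% → £29.63
Tax on sports equipment = £4.66 + £1.55 + £2.61 + £29.63 = £38.45

£38.45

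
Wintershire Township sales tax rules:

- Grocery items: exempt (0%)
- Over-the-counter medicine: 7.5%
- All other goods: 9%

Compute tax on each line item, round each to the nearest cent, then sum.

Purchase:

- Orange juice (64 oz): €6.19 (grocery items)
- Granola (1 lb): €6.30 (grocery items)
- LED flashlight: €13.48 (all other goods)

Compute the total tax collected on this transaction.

€1.21

Orange juice (64 oz) €6.19: grocery items → 0% → €0.00
Granola (1 lb) €6.30: grocery items → 0% → €0.00
LED flashlight €13.48: all other goods → 9% → €1.21
Total tax = €1.21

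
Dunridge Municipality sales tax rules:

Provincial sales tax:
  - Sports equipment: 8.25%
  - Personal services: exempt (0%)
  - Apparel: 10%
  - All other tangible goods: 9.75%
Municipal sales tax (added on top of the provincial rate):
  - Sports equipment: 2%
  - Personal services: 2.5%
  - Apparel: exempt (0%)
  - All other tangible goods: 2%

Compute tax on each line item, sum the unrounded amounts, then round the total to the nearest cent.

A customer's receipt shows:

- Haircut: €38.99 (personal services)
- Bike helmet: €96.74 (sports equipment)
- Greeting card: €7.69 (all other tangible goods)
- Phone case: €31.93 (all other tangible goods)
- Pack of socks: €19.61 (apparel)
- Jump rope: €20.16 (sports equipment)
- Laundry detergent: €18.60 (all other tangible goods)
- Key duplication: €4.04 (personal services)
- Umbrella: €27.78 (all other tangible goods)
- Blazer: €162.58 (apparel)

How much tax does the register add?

€41.38

Haircut €38.99: personal services → 0% + 2.5% municipal = 2.5% → €0.97475
Bike helmet €96.74: sports equipment → 8.25% + 2% municipal = 10.25% → €9.91585
Greeting card €7.69: all other tangible goods → 9.75% + 2% municipal = 11.75% → €0.903575
Phone case €31.93: all other tangible goods → 9.75% + 2% municipal = 11.75% → €3.751775
Pack of socks €19.61: apparel → 10% + 0% municipal = 10% → €1.961
Jump rope €20.16: sports equipment → 8.25% + 2% municipal = 10.25% → €2.0664
Laundry detergent €18.60: all other tangible goods → 9.75% + 2% municipal = 11.75% → €2.1855
Key duplication €4.04: personal services → 0% + 2.5% municipal = 2.5% → €0.101
Umbrella €27.78: all other tangible goods → 9.75% + 2% municipal = 11.75% → €3.26415
Blazer €162.58: apparel → 10% + 0% municipal = 10% → €16.258
Unrounded tax sum = €41.382 → €41.38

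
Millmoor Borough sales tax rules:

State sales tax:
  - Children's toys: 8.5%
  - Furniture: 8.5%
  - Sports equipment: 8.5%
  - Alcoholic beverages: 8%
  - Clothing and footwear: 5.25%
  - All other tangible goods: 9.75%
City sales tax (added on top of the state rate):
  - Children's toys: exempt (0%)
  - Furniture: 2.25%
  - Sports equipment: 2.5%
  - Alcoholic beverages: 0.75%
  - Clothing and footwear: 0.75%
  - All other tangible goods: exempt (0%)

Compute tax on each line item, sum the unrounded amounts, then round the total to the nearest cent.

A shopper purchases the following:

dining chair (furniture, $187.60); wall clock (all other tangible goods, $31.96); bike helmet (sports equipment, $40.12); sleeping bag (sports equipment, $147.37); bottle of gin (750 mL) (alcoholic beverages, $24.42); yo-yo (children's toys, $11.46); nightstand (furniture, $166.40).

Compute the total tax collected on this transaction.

Dining chair $187.60: furniture → 8.5% + 2.25% city = 10.75% → $20.167
Wall clock $31.96: all other tangible goods → 9.75% + 0% city = 9.75% → $3.1161
Bike helmet $40.12: sports equipment → 8.5% + 2.5% city = 11% → $4.4132
Sleeping bag $147.37: sports equipment → 8.5% + 2.5% city = 11% → $16.2107
Bottle of gin (750 mL) $24.42: alcoholic beverages → 8% + 0.75% city = 8.75% → $2.13675
Yo-yo $11.46: children's toys → 8.5% + 0% city = 8.5% → $0.9741
Nightstand $166.40: furniture → 8.5% + 2.25% city = 10.75% → $17.888
Unrounded tax sum = $64.90585 → $64.91

$64.91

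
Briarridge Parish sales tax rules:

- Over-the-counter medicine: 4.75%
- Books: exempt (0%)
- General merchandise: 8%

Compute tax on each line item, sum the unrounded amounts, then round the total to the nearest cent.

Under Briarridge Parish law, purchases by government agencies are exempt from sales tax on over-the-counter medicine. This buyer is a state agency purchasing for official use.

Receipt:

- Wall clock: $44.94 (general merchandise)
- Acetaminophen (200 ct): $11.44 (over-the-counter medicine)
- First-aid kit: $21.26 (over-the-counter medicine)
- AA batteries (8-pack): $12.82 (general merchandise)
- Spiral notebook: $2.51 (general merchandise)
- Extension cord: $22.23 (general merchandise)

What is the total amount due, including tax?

Wall clock $44.94: general merchandise → 8% → $3.5952
Acetaminophen (200 ct) $11.44: over-the-counter medicine, buyer-exempt → 0% → $0.00
First-aid kit $21.26: over-the-counter medicine, buyer-exempt → 0% → $0.00
AA batteries (8-pack) $12.82: general merchandise → 8% → $1.0256
Spiral notebook $2.51: general merchandise → 8% → $0.2008
Extension cord $22.23: general merchandise → 8% → $1.7784
Subtotal = $115.20; unrounded tax = $6.60 → $6.60; total due = $121.80

$121.80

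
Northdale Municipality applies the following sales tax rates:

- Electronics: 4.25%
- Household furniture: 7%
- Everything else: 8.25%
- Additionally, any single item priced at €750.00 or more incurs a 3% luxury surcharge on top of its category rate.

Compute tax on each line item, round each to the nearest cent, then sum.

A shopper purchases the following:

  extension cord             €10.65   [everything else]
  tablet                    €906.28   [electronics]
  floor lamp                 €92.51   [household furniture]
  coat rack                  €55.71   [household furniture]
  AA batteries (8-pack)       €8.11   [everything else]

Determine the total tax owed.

Extension cord €10.65: everything else → 8.25% → €0.88
Tablet €906.28: electronics → 4.25% + 3% surcharge = 7.25% → €65.71
Floor lamp €92.51: household furniture → 7% → €6.48
Coat rack €55.71: household furniture → 7% → €3.90
AA batteries (8-pack) €8.11: everything else → 8.25% → €0.67
Total tax = €0.88 + €65.71 + €6.48 + €3.90 + €0.67 = €77.64

€77.64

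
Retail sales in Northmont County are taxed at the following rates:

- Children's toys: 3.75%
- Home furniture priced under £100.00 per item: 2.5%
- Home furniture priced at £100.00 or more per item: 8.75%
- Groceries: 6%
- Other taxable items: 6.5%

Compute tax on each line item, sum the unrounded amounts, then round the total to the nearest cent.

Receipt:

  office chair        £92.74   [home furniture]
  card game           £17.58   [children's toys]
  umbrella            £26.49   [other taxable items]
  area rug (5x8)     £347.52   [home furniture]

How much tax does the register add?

£35.11

Office chair £92.74: home furniture, under £100.00 → 2.5% → £2.3185
Card game £17.58: children's toys → 3.75% → £0.65925
Umbrella £26.49: other taxable items → 6.5% → £1.72185
Area rug (5x8) £347.52: home furniture, £100.00 or more → 8.75% → £30.408
Unrounded tax sum = £35.1076 → £35.11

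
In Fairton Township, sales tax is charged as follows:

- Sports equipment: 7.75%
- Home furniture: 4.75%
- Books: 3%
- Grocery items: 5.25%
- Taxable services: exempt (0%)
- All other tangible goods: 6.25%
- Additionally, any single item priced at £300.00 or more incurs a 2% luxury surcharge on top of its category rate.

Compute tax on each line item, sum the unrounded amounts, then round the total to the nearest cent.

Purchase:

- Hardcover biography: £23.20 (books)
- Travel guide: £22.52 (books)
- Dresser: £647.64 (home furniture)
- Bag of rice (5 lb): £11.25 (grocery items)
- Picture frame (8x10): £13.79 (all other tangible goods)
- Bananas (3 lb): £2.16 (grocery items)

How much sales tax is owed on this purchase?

Hardcover biography £23.20: books → 3% → £0.696
Travel guide £22.52: books → 3% → £0.6756
Dresser £647.64: home furniture → 4.75% + 2% surcharge = 6.75% → £43.7157
Bag of rice (5 lb) £11.25: grocery items → 5.25% → £0.590625
Picture frame (8x10) £13.79: all other tangible goods → 6.25% → £0.861875
Bananas (3 lb) £2.16: grocery items → 5.25% → £0.1134
Unrounded tax sum = £46.6532 → £46.65

£46.65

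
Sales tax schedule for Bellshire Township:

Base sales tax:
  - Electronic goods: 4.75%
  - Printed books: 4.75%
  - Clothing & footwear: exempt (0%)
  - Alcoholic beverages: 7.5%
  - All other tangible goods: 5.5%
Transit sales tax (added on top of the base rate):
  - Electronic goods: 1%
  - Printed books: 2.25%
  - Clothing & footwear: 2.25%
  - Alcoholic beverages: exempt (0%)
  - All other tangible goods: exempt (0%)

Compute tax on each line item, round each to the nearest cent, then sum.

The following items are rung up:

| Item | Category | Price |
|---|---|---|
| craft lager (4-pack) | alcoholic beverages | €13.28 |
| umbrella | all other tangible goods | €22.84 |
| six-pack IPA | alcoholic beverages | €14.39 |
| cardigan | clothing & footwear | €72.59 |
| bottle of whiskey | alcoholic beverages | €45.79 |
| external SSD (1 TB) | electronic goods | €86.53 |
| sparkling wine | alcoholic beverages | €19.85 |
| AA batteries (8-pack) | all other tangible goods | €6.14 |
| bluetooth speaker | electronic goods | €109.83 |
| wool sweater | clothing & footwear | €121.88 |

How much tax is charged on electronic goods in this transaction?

External SSD (1 TB) €86.53: electronic goods → 4.75% + 1% transit = 5.75% → €4.98
Bluetooth speaker €109.83: electronic goods → 4.75% + 1% transit = 5.75% → €6.32
Tax on electronic goods = €4.98 + €6.32 = €11.30

€11.30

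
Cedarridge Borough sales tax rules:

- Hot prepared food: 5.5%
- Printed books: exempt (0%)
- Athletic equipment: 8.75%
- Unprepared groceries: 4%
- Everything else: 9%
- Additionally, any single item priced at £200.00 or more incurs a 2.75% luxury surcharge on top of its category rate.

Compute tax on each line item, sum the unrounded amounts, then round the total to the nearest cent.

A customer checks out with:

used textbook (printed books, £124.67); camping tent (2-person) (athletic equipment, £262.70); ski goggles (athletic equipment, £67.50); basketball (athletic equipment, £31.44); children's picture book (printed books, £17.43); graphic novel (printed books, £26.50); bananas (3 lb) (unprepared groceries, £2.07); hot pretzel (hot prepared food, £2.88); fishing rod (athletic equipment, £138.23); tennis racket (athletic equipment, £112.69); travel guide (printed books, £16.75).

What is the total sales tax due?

Used textbook £124.67: printed books → 0% → £0.00
Camping tent (2-person) £262.70: athletic equipment → 8.75% + 2.75% surcharge = 11.5% → £30.2105
Ski goggles £67.50: athletic equipment → 8.75% → £5.90625
Basketball £31.44: athletic equipment → 8.75% → £2.751
Children's picture book £17.43: printed books → 0% → £0.00
Graphic novel £26.50: printed books → 0% → £0.00
Bananas (3 lb) £2.07: unprepared groceries → 4% → £0.0828
Hot pretzel £2.88: hot prepared food → 5.5% → £0.1584
Fishing rod £138.23: athletic equipment → 8.75% → £12.095125
Tennis racket £112.69: athletic equipment → 8.75% → £9.860375
Travel guide £16.75: printed books → 0% → £0.00
Unrounded tax sum = £61.06445 → £61.06

£61.06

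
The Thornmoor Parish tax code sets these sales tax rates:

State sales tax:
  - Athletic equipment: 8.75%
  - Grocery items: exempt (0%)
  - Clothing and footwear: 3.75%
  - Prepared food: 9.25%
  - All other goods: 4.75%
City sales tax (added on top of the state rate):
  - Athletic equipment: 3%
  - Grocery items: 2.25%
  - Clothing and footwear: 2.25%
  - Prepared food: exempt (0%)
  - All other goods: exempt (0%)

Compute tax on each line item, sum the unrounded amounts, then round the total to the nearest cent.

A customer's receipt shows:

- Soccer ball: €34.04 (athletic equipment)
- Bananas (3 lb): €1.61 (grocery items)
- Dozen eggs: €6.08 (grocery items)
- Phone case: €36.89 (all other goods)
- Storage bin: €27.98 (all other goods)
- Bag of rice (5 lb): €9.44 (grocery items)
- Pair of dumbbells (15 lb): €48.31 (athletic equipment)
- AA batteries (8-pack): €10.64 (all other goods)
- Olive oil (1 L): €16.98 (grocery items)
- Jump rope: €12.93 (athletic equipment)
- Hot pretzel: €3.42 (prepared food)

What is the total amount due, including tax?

Soccer ball €34.04: athletic equipment → 8.75% + 3% city = 11.75% → €3.9997
Bananas (3 lb) €1.61: grocery items → 0% + 2.25% city = 2.25% → €0.036225
Dozen eggs €6.08: grocery items → 0% + 2.25% city = 2.25% → €0.1368
Phone case €36.89: all other goods → 4.75% + 0% city = 4.75% → €1.752275
Storage bin €27.98: all other goods → 4.75% + 0% city = 4.75% → €1.32905
Bag of rice (5 lb) €9.44: grocery items → 0% + 2.25% city = 2.25% → €0.2124
Pair of dumbbells (15 lb) €48.31: athletic equipment → 8.75% + 3% city = 11.75% → €5.676425
AA batteries (8-pack) €10.64: all other goods → 4.75% + 0% city = 4.75% → €0.5054
Olive oil (1 L) €16.98: grocery items → 0% + 2.25% city = 2.25% → €0.38205
Jump rope €12.93: athletic equipment → 8.75% + 3% city = 11.75% → €1.519275
Hot pretzel €3.42: prepared food → 9.25% + 0% city = 9.25% → €0.31635
Subtotal = €208.32; unrounded tax = €15.86595 → €15.87; total due = €224.19

€224.19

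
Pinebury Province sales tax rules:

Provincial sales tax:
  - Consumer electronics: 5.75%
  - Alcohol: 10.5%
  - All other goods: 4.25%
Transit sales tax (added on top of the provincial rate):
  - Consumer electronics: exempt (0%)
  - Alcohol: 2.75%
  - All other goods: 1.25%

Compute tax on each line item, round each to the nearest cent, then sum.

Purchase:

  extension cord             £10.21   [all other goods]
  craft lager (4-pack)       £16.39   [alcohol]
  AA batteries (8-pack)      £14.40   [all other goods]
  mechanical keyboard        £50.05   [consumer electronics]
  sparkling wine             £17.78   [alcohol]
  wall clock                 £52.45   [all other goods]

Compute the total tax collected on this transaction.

Extension cord £10.21: all other goods → 4.25% + 1.25% transit = 5.5% → £0.56
Craft lager (4-pack) £16.39: alcohol → 10.5% + 2.75% transit = 13.25% → £2.17
AA batteries (8-pack) £14.40: all other goods → 4.25% + 1.25% transit = 5.5% → £0.79
Mechanical keyboard £50.05: consumer electronics → 5.75% + 0% transit = 5.75% → £2.88
Sparkling wine £17.78: alcohol → 10.5% + 2.75% transit = 13.25% → £2.36
Wall clock £52.45: all other goods → 4.25% + 1.25% transit = 5.5% → £2.88
Total tax = £0.56 + £2.17 + £0.79 + £2.88 + £2.36 + £2.88 = £11.64

£11.64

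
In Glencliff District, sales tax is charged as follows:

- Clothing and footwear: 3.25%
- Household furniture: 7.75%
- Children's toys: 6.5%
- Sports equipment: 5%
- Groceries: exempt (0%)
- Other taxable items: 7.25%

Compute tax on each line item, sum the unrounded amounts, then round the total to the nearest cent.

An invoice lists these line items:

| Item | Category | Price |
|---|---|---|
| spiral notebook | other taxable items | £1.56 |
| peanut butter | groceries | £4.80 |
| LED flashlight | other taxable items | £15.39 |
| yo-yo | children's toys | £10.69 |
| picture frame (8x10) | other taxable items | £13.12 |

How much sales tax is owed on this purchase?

Spiral notebook £1.56: other taxable items → 7.25% → £0.1131
Peanut butter £4.80: groceries → 0% → £0.00
LED flashlight £15.39: other taxable items → 7.25% → £1.115775
Yo-yo £10.69: children's toys → 6.5% → £0.69485
Picture frame (8x10) £13.12: other taxable items → 7.25% → £0.9512
Unrounded tax sum = £2.874925 → £2.87

£2.87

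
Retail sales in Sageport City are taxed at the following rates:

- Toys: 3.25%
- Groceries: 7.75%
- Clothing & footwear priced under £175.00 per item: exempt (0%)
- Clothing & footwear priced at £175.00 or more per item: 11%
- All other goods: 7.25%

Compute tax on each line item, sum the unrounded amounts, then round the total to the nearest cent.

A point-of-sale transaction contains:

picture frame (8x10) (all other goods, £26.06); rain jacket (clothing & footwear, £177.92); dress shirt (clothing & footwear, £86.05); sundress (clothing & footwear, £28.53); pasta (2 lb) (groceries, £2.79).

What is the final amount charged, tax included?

£343.03

Picture frame (8x10) £26.06: all other goods → 7.25% → £1.88935
Rain jacket £177.92: clothing & footwear, £175.00 or more → 11% → £19.5712
Dress shirt £86.05: clothing & footwear, under £175.00 → 0% → £0.00
Sundress £28.53: clothing & footwear, under £175.00 → 0% → £0.00
Pasta (2 lb) £2.79: groceries → 7.75% → £0.216225
Subtotal = £321.35; unrounded tax = £21.676775 → £21.68; total due = £343.03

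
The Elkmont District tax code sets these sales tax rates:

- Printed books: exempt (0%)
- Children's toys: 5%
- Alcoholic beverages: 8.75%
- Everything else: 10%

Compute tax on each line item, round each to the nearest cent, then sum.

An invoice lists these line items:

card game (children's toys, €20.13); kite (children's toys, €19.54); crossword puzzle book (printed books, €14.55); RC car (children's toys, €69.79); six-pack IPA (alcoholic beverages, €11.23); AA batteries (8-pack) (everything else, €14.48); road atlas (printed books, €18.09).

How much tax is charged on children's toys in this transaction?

Card game €20.13: children's toys → 5% → €1.01
Kite €19.54: children's toys → 5% → €0.98
RC car €69.79: children's toys → 5% → €3.49
Tax on children's toys = €1.01 + €0.98 + €3.49 = €5.48

€5.48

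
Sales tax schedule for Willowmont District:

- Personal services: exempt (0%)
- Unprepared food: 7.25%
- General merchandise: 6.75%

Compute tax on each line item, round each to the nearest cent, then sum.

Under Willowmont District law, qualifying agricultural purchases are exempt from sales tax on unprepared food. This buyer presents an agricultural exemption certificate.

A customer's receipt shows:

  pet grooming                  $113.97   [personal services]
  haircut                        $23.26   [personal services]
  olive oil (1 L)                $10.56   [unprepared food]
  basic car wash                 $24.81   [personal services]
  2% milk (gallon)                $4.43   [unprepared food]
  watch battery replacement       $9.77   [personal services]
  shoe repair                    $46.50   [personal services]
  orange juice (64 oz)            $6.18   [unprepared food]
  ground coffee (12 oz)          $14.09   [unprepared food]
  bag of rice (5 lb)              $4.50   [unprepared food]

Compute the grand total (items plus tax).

Pet grooming $113.97: personal services → 0% → $0.00
Haircut $23.26: personal services → 0% → $0.00
Olive oil (1 L) $10.56: unprepared food, buyer-exempt → 0% → $0.00
Basic car wash $24.81: personal services → 0% → $0.00
2% milk (gallon) $4.43: unprepared food, buyer-exempt → 0% → $0.00
Watch battery replacement $9.77: personal services → 0% → $0.00
Shoe repair $46.50: personal services → 0% → $0.00
Orange juice (64 oz) $6.18: unprepared food, buyer-exempt → 0% → $0.00
Ground coffee (12 oz) $14.09: unprepared food, buyer-exempt → 0% → $0.00
Bag of rice (5 lb) $4.50: unprepared food, buyer-exempt → 0% → $0.00
Subtotal = $258.07; tax = $0.00; total due = $258.07

$258.07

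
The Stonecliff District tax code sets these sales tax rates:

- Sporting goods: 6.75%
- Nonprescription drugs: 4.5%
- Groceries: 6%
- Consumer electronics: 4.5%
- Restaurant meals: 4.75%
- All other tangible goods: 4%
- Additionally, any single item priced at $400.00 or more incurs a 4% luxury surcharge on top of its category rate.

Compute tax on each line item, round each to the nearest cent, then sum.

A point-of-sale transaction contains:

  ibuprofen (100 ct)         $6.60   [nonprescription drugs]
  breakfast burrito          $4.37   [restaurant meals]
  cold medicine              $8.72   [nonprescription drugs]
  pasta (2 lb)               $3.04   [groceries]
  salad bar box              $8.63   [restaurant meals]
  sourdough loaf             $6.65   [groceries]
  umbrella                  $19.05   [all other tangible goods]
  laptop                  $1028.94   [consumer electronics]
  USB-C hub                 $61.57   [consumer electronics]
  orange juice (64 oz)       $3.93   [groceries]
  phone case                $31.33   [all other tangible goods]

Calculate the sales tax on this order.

$94.37

Ibuprofen (100 ct) $6.60: nonprescription drugs → 4.5% → $0.30
Breakfast burrito $4.37: restaurant meals → 4.75% → $0.21
Cold medicine $8.72: nonprescription drugs → 4.5% → $0.39
Pasta (2 lb) $3.04: groceries → 6% → $0.18
Salad bar box $8.63: restaurant meals → 4.75% → $0.41
Sourdough loaf $6.65: groceries → 6% → $0.40
Umbrella $19.05: all other tangible goods → 4% → $0.76
Laptop $1028.94: consumer electronics → 4.5% + 4% surcharge = 8.5% → $87.46
USB-C hub $61.57: consumer electronics → 4.5% → $2.77
Orange juice (64 oz) $3.93: groceries → 6% → $0.24
Phone case $31.33: all other tangible goods → 4% → $1.25
Total tax = $0.30 + $0.21 + $0.39 + $0.18 + $0.41 + $0.40 + $0.76 + $87.46 + $2.77 + $0.24 + $1.25 = $94.37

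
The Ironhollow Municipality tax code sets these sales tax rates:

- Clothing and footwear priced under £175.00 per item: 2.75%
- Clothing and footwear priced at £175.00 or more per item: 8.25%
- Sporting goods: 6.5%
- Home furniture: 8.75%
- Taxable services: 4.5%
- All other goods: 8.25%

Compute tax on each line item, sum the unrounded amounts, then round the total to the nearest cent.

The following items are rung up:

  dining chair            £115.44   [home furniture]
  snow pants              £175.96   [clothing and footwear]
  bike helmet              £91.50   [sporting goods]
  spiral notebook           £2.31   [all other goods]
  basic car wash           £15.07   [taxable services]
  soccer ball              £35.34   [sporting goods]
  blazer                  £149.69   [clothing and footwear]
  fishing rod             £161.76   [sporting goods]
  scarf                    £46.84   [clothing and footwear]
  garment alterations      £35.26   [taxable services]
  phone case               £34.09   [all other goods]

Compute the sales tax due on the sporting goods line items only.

Bike helmet £91.50: sporting goods → 6.5% → £5.9475
Soccer ball £35.34: sporting goods → 6.5% → £2.2971
Fishing rod £161.76: sporting goods → 6.5% → £10.5144
Tax on sporting goods: unrounded sum = £18.759 → £18.76

£18.76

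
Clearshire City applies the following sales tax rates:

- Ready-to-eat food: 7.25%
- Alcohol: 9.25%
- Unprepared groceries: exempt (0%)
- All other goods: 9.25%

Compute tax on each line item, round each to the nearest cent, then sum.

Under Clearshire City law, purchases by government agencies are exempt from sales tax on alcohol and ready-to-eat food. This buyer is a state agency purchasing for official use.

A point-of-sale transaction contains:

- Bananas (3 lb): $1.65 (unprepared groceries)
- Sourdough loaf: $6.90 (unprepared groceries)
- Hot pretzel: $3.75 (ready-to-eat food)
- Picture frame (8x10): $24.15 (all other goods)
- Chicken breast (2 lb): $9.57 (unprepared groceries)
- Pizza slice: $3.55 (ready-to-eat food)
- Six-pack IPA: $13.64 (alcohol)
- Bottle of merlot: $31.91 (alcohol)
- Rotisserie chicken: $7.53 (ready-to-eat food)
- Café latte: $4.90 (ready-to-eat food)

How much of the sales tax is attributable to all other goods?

$2.23

Picture frame (8x10) $24.15: all other goods → 9.25% → $2.23
Tax on all other goods = $2.23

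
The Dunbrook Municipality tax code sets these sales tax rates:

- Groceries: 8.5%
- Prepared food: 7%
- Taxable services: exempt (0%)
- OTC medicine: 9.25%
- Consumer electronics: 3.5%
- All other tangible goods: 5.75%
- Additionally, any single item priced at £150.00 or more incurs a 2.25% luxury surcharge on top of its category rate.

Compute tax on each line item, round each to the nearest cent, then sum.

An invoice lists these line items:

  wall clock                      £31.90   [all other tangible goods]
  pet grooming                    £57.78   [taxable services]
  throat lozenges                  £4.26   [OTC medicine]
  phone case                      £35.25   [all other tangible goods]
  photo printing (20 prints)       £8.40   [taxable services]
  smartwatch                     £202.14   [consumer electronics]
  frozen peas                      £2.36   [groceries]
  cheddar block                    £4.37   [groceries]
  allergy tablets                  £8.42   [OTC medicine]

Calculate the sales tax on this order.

£17.22

Wall clock £31.90: all other tangible goods → 5.75% → £1.83
Pet grooming £57.78: taxable services → 0% → £0.00
Throat lozenges £4.26: OTC medicine → 9.25% → £0.39
Phone case £35.25: all other tangible goods → 5.75% → £2.03
Photo printing (20 prints) £8.40: taxable services → 0% → £0.00
Smartwatch £202.14: consumer electronics → 3.5% + 2.25% surcharge = 5.75% → £11.62
Frozen peas £2.36: groceries → 8.5% → £0.20
Cheddar block £4.37: groceries → 8.5% → £0.37
Allergy tablets £8.42: OTC medicine → 9.25% → £0.78
Total tax = £1.83 + £0.39 + £2.03 + £11.62 + £0.20 + £0.37 + £0.78 = £17.22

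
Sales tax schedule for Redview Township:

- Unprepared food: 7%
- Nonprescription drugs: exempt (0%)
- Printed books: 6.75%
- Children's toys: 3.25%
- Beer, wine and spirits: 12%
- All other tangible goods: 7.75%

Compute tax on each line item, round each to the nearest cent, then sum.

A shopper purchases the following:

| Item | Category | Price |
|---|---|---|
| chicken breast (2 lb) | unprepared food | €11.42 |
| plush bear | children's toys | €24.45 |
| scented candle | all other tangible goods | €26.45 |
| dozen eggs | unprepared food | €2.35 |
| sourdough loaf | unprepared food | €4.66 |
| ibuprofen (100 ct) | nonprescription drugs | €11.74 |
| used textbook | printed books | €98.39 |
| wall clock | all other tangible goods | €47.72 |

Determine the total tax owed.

Chicken breast (2 lb) €11.42: unprepared food → 7% → €0.80
Plush bear €24.45: children's toys → 3.25% → €0.79
Scented candle €26.45: all other tangible goods → 7.75% → €2.05
Dozen eggs €2.35: unprepared food → 7% → €0.16
Sourdough loaf €4.66: unprepared food → 7% → €0.33
Ibuprofen (100 ct) €11.74: nonprescription drugs → 0% → €0.00
Used textbook €98.39: printed books → 6.75% → €6.64
Wall clock €47.72: all other tangible goods → 7.75% → €3.70
Total tax = €0.80 + €0.79 + €2.05 + €0.16 + €0.33 + €6.64 + €3.70 = €14.47

€14.47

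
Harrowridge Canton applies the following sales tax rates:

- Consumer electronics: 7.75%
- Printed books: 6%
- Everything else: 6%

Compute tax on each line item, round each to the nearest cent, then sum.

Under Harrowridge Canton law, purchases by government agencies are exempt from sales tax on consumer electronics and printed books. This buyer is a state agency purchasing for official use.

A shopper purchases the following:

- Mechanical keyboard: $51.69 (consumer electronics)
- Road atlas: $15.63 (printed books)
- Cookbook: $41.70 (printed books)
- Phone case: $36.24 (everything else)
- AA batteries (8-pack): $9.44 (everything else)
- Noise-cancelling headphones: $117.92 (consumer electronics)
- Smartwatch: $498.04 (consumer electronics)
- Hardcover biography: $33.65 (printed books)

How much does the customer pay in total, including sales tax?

Mechanical keyboard $51.69: consumer electronics, buyer-exempt → 0% → $0.00
Road atlas $15.63: printed books, buyer-exempt → 0% → $0.00
Cookbook $41.70: printed books, buyer-exempt → 0% → $0.00
Phone case $36.24: everything else → 6% → $2.17
AA batteries (8-pack) $9.44: everything else → 6% → $0.57
Noise-cancelling headphones $117.92: consumer electronics, buyer-exempt → 0% → $0.00
Smartwatch $498.04: consumer electronics, buyer-exempt → 0% → $0.00
Hardcover biography $33.65: printed books, buyer-exempt → 0% → $0.00
Subtotal = $804.31; tax = $2.74; total due = $807.05

$807.05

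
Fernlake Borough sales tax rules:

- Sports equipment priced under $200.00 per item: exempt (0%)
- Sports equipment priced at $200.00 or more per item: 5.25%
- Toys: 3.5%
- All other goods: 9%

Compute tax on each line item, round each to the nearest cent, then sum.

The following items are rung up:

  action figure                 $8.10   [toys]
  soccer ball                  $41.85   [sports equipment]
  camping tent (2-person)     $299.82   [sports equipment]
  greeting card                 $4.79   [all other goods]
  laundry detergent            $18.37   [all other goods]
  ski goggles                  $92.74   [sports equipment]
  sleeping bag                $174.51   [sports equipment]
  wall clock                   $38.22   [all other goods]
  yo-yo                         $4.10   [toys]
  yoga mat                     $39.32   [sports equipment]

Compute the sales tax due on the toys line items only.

Action figure $8.10: toys → 3.5% → $0.28
Yo-yo $4.10: toys → 3.5% → $0.14
Tax on toys = $0.28 + $0.14 = $0.42

$0.42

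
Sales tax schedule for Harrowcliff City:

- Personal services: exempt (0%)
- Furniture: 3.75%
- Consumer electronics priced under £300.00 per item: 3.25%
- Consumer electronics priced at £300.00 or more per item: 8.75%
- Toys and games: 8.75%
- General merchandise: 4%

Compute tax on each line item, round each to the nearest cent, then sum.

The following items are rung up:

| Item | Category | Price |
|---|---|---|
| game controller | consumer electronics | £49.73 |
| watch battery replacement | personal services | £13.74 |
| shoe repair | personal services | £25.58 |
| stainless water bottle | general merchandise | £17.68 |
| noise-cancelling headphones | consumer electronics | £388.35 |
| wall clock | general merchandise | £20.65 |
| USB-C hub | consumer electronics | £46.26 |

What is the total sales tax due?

£38.64

Game controller £49.73: consumer electronics, under £300.00 → 3.25% → £1.62
Watch battery replacement £13.74: personal services → 0% → £0.00
Shoe repair £25.58: personal services → 0% → £0.00
Stainless water bottle £17.68: general merchandise → 4% → £0.71
Noise-cancelling headphones £388.35: consumer electronics, £300.00 or more → 8.75% → £33.98
Wall clock £20.65: general merchandise → 4% → £0.83
USB-C hub £46.26: consumer electronics, under £300.00 → 3.25% → £1.50
Total tax = £1.62 + £0.71 + £33.98 + £0.83 + £1.50 = £38.64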